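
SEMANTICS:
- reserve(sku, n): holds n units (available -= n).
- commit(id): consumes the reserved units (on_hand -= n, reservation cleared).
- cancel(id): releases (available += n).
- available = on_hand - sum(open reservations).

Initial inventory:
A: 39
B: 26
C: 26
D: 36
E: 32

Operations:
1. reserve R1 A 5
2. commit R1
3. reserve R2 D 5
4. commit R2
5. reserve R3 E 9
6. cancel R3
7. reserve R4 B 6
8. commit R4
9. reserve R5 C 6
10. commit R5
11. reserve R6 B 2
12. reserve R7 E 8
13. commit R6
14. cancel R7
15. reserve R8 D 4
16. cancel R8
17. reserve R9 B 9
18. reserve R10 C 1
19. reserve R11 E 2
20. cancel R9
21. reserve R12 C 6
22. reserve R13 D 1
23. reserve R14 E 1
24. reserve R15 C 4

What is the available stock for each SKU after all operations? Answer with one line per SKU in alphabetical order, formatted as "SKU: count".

Answer: A: 34
B: 18
C: 9
D: 30
E: 29

Derivation:
Step 1: reserve R1 A 5 -> on_hand[A=39 B=26 C=26 D=36 E=32] avail[A=34 B=26 C=26 D=36 E=32] open={R1}
Step 2: commit R1 -> on_hand[A=34 B=26 C=26 D=36 E=32] avail[A=34 B=26 C=26 D=36 E=32] open={}
Step 3: reserve R2 D 5 -> on_hand[A=34 B=26 C=26 D=36 E=32] avail[A=34 B=26 C=26 D=31 E=32] open={R2}
Step 4: commit R2 -> on_hand[A=34 B=26 C=26 D=31 E=32] avail[A=34 B=26 C=26 D=31 E=32] open={}
Step 5: reserve R3 E 9 -> on_hand[A=34 B=26 C=26 D=31 E=32] avail[A=34 B=26 C=26 D=31 E=23] open={R3}
Step 6: cancel R3 -> on_hand[A=34 B=26 C=26 D=31 E=32] avail[A=34 B=26 C=26 D=31 E=32] open={}
Step 7: reserve R4 B 6 -> on_hand[A=34 B=26 C=26 D=31 E=32] avail[A=34 B=20 C=26 D=31 E=32] open={R4}
Step 8: commit R4 -> on_hand[A=34 B=20 C=26 D=31 E=32] avail[A=34 B=20 C=26 D=31 E=32] open={}
Step 9: reserve R5 C 6 -> on_hand[A=34 B=20 C=26 D=31 E=32] avail[A=34 B=20 C=20 D=31 E=32] open={R5}
Step 10: commit R5 -> on_hand[A=34 B=20 C=20 D=31 E=32] avail[A=34 B=20 C=20 D=31 E=32] open={}
Step 11: reserve R6 B 2 -> on_hand[A=34 B=20 C=20 D=31 E=32] avail[A=34 B=18 C=20 D=31 E=32] open={R6}
Step 12: reserve R7 E 8 -> on_hand[A=34 B=20 C=20 D=31 E=32] avail[A=34 B=18 C=20 D=31 E=24] open={R6,R7}
Step 13: commit R6 -> on_hand[A=34 B=18 C=20 D=31 E=32] avail[A=34 B=18 C=20 D=31 E=24] open={R7}
Step 14: cancel R7 -> on_hand[A=34 B=18 C=20 D=31 E=32] avail[A=34 B=18 C=20 D=31 E=32] open={}
Step 15: reserve R8 D 4 -> on_hand[A=34 B=18 C=20 D=31 E=32] avail[A=34 B=18 C=20 D=27 E=32] open={R8}
Step 16: cancel R8 -> on_hand[A=34 B=18 C=20 D=31 E=32] avail[A=34 B=18 C=20 D=31 E=32] open={}
Step 17: reserve R9 B 9 -> on_hand[A=34 B=18 C=20 D=31 E=32] avail[A=34 B=9 C=20 D=31 E=32] open={R9}
Step 18: reserve R10 C 1 -> on_hand[A=34 B=18 C=20 D=31 E=32] avail[A=34 B=9 C=19 D=31 E=32] open={R10,R9}
Step 19: reserve R11 E 2 -> on_hand[A=34 B=18 C=20 D=31 E=32] avail[A=34 B=9 C=19 D=31 E=30] open={R10,R11,R9}
Step 20: cancel R9 -> on_hand[A=34 B=18 C=20 D=31 E=32] avail[A=34 B=18 C=19 D=31 E=30] open={R10,R11}
Step 21: reserve R12 C 6 -> on_hand[A=34 B=18 C=20 D=31 E=32] avail[A=34 B=18 C=13 D=31 E=30] open={R10,R11,R12}
Step 22: reserve R13 D 1 -> on_hand[A=34 B=18 C=20 D=31 E=32] avail[A=34 B=18 C=13 D=30 E=30] open={R10,R11,R12,R13}
Step 23: reserve R14 E 1 -> on_hand[A=34 B=18 C=20 D=31 E=32] avail[A=34 B=18 C=13 D=30 E=29] open={R10,R11,R12,R13,R14}
Step 24: reserve R15 C 4 -> on_hand[A=34 B=18 C=20 D=31 E=32] avail[A=34 B=18 C=9 D=30 E=29] open={R10,R11,R12,R13,R14,R15}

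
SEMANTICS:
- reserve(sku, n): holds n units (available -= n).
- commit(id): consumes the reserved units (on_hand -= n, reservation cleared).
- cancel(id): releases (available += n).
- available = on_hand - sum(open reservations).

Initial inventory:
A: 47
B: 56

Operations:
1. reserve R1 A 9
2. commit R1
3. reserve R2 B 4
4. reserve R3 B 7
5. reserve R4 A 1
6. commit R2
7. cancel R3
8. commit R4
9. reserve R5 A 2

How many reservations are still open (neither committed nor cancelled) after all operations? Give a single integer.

Step 1: reserve R1 A 9 -> on_hand[A=47 B=56] avail[A=38 B=56] open={R1}
Step 2: commit R1 -> on_hand[A=38 B=56] avail[A=38 B=56] open={}
Step 3: reserve R2 B 4 -> on_hand[A=38 B=56] avail[A=38 B=52] open={R2}
Step 4: reserve R3 B 7 -> on_hand[A=38 B=56] avail[A=38 B=45] open={R2,R3}
Step 5: reserve R4 A 1 -> on_hand[A=38 B=56] avail[A=37 B=45] open={R2,R3,R4}
Step 6: commit R2 -> on_hand[A=38 B=52] avail[A=37 B=45] open={R3,R4}
Step 7: cancel R3 -> on_hand[A=38 B=52] avail[A=37 B=52] open={R4}
Step 8: commit R4 -> on_hand[A=37 B=52] avail[A=37 B=52] open={}
Step 9: reserve R5 A 2 -> on_hand[A=37 B=52] avail[A=35 B=52] open={R5}
Open reservations: ['R5'] -> 1

Answer: 1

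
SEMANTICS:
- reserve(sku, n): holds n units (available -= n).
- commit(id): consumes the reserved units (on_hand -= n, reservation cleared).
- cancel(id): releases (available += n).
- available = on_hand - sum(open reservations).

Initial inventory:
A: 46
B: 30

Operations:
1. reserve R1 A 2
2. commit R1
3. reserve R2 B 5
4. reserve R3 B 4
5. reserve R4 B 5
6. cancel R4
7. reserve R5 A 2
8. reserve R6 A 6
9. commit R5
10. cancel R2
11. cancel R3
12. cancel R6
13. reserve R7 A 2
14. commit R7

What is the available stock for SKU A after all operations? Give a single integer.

Step 1: reserve R1 A 2 -> on_hand[A=46 B=30] avail[A=44 B=30] open={R1}
Step 2: commit R1 -> on_hand[A=44 B=30] avail[A=44 B=30] open={}
Step 3: reserve R2 B 5 -> on_hand[A=44 B=30] avail[A=44 B=25] open={R2}
Step 4: reserve R3 B 4 -> on_hand[A=44 B=30] avail[A=44 B=21] open={R2,R3}
Step 5: reserve R4 B 5 -> on_hand[A=44 B=30] avail[A=44 B=16] open={R2,R3,R4}
Step 6: cancel R4 -> on_hand[A=44 B=30] avail[A=44 B=21] open={R2,R3}
Step 7: reserve R5 A 2 -> on_hand[A=44 B=30] avail[A=42 B=21] open={R2,R3,R5}
Step 8: reserve R6 A 6 -> on_hand[A=44 B=30] avail[A=36 B=21] open={R2,R3,R5,R6}
Step 9: commit R5 -> on_hand[A=42 B=30] avail[A=36 B=21] open={R2,R3,R6}
Step 10: cancel R2 -> on_hand[A=42 B=30] avail[A=36 B=26] open={R3,R6}
Step 11: cancel R3 -> on_hand[A=42 B=30] avail[A=36 B=30] open={R6}
Step 12: cancel R6 -> on_hand[A=42 B=30] avail[A=42 B=30] open={}
Step 13: reserve R7 A 2 -> on_hand[A=42 B=30] avail[A=40 B=30] open={R7}
Step 14: commit R7 -> on_hand[A=40 B=30] avail[A=40 B=30] open={}
Final available[A] = 40

Answer: 40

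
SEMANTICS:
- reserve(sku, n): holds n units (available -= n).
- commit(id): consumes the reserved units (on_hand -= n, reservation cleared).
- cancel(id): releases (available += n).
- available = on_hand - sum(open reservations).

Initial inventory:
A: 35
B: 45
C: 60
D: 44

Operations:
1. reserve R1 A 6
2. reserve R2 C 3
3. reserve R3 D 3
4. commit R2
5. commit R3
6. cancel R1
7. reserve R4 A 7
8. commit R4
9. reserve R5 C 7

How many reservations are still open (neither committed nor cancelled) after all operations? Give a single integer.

Answer: 1

Derivation:
Step 1: reserve R1 A 6 -> on_hand[A=35 B=45 C=60 D=44] avail[A=29 B=45 C=60 D=44] open={R1}
Step 2: reserve R2 C 3 -> on_hand[A=35 B=45 C=60 D=44] avail[A=29 B=45 C=57 D=44] open={R1,R2}
Step 3: reserve R3 D 3 -> on_hand[A=35 B=45 C=60 D=44] avail[A=29 B=45 C=57 D=41] open={R1,R2,R3}
Step 4: commit R2 -> on_hand[A=35 B=45 C=57 D=44] avail[A=29 B=45 C=57 D=41] open={R1,R3}
Step 5: commit R3 -> on_hand[A=35 B=45 C=57 D=41] avail[A=29 B=45 C=57 D=41] open={R1}
Step 6: cancel R1 -> on_hand[A=35 B=45 C=57 D=41] avail[A=35 B=45 C=57 D=41] open={}
Step 7: reserve R4 A 7 -> on_hand[A=35 B=45 C=57 D=41] avail[A=28 B=45 C=57 D=41] open={R4}
Step 8: commit R4 -> on_hand[A=28 B=45 C=57 D=41] avail[A=28 B=45 C=57 D=41] open={}
Step 9: reserve R5 C 7 -> on_hand[A=28 B=45 C=57 D=41] avail[A=28 B=45 C=50 D=41] open={R5}
Open reservations: ['R5'] -> 1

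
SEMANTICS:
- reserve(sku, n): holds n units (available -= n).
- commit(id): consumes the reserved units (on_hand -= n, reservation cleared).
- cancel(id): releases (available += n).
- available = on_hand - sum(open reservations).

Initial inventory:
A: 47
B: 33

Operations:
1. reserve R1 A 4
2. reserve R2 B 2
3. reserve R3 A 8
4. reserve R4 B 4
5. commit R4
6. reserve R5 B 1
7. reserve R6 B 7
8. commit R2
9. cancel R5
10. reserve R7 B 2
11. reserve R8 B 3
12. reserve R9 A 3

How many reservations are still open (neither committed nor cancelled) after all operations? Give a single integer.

Step 1: reserve R1 A 4 -> on_hand[A=47 B=33] avail[A=43 B=33] open={R1}
Step 2: reserve R2 B 2 -> on_hand[A=47 B=33] avail[A=43 B=31] open={R1,R2}
Step 3: reserve R3 A 8 -> on_hand[A=47 B=33] avail[A=35 B=31] open={R1,R2,R3}
Step 4: reserve R4 B 4 -> on_hand[A=47 B=33] avail[A=35 B=27] open={R1,R2,R3,R4}
Step 5: commit R4 -> on_hand[A=47 B=29] avail[A=35 B=27] open={R1,R2,R3}
Step 6: reserve R5 B 1 -> on_hand[A=47 B=29] avail[A=35 B=26] open={R1,R2,R3,R5}
Step 7: reserve R6 B 7 -> on_hand[A=47 B=29] avail[A=35 B=19] open={R1,R2,R3,R5,R6}
Step 8: commit R2 -> on_hand[A=47 B=27] avail[A=35 B=19] open={R1,R3,R5,R6}
Step 9: cancel R5 -> on_hand[A=47 B=27] avail[A=35 B=20] open={R1,R3,R6}
Step 10: reserve R7 B 2 -> on_hand[A=47 B=27] avail[A=35 B=18] open={R1,R3,R6,R7}
Step 11: reserve R8 B 3 -> on_hand[A=47 B=27] avail[A=35 B=15] open={R1,R3,R6,R7,R8}
Step 12: reserve R9 A 3 -> on_hand[A=47 B=27] avail[A=32 B=15] open={R1,R3,R6,R7,R8,R9}
Open reservations: ['R1', 'R3', 'R6', 'R7', 'R8', 'R9'] -> 6

Answer: 6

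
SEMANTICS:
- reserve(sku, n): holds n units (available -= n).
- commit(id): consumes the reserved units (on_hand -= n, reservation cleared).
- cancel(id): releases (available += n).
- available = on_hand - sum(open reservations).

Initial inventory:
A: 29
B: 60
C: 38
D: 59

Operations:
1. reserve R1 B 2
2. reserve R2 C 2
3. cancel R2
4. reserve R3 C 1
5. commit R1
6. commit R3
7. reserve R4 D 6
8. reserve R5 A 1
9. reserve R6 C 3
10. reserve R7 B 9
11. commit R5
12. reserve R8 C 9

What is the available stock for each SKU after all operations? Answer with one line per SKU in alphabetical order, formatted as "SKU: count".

Answer: A: 28
B: 49
C: 25
D: 53

Derivation:
Step 1: reserve R1 B 2 -> on_hand[A=29 B=60 C=38 D=59] avail[A=29 B=58 C=38 D=59] open={R1}
Step 2: reserve R2 C 2 -> on_hand[A=29 B=60 C=38 D=59] avail[A=29 B=58 C=36 D=59] open={R1,R2}
Step 3: cancel R2 -> on_hand[A=29 B=60 C=38 D=59] avail[A=29 B=58 C=38 D=59] open={R1}
Step 4: reserve R3 C 1 -> on_hand[A=29 B=60 C=38 D=59] avail[A=29 B=58 C=37 D=59] open={R1,R3}
Step 5: commit R1 -> on_hand[A=29 B=58 C=38 D=59] avail[A=29 B=58 C=37 D=59] open={R3}
Step 6: commit R3 -> on_hand[A=29 B=58 C=37 D=59] avail[A=29 B=58 C=37 D=59] open={}
Step 7: reserve R4 D 6 -> on_hand[A=29 B=58 C=37 D=59] avail[A=29 B=58 C=37 D=53] open={R4}
Step 8: reserve R5 A 1 -> on_hand[A=29 B=58 C=37 D=59] avail[A=28 B=58 C=37 D=53] open={R4,R5}
Step 9: reserve R6 C 3 -> on_hand[A=29 B=58 C=37 D=59] avail[A=28 B=58 C=34 D=53] open={R4,R5,R6}
Step 10: reserve R7 B 9 -> on_hand[A=29 B=58 C=37 D=59] avail[A=28 B=49 C=34 D=53] open={R4,R5,R6,R7}
Step 11: commit R5 -> on_hand[A=28 B=58 C=37 D=59] avail[A=28 B=49 C=34 D=53] open={R4,R6,R7}
Step 12: reserve R8 C 9 -> on_hand[A=28 B=58 C=37 D=59] avail[A=28 B=49 C=25 D=53] open={R4,R6,R7,R8}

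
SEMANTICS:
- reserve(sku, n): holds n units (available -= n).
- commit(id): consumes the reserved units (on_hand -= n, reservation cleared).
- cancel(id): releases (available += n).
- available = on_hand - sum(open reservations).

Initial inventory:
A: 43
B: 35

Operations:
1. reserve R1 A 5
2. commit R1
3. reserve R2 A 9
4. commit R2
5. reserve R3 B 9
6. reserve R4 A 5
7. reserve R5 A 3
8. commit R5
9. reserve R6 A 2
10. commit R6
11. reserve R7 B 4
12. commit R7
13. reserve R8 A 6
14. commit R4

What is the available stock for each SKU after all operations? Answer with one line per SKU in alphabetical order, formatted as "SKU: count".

Step 1: reserve R1 A 5 -> on_hand[A=43 B=35] avail[A=38 B=35] open={R1}
Step 2: commit R1 -> on_hand[A=38 B=35] avail[A=38 B=35] open={}
Step 3: reserve R2 A 9 -> on_hand[A=38 B=35] avail[A=29 B=35] open={R2}
Step 4: commit R2 -> on_hand[A=29 B=35] avail[A=29 B=35] open={}
Step 5: reserve R3 B 9 -> on_hand[A=29 B=35] avail[A=29 B=26] open={R3}
Step 6: reserve R4 A 5 -> on_hand[A=29 B=35] avail[A=24 B=26] open={R3,R4}
Step 7: reserve R5 A 3 -> on_hand[A=29 B=35] avail[A=21 B=26] open={R3,R4,R5}
Step 8: commit R5 -> on_hand[A=26 B=35] avail[A=21 B=26] open={R3,R4}
Step 9: reserve R6 A 2 -> on_hand[A=26 B=35] avail[A=19 B=26] open={R3,R4,R6}
Step 10: commit R6 -> on_hand[A=24 B=35] avail[A=19 B=26] open={R3,R4}
Step 11: reserve R7 B 4 -> on_hand[A=24 B=35] avail[A=19 B=22] open={R3,R4,R7}
Step 12: commit R7 -> on_hand[A=24 B=31] avail[A=19 B=22] open={R3,R4}
Step 13: reserve R8 A 6 -> on_hand[A=24 B=31] avail[A=13 B=22] open={R3,R4,R8}
Step 14: commit R4 -> on_hand[A=19 B=31] avail[A=13 B=22] open={R3,R8}

Answer: A: 13
B: 22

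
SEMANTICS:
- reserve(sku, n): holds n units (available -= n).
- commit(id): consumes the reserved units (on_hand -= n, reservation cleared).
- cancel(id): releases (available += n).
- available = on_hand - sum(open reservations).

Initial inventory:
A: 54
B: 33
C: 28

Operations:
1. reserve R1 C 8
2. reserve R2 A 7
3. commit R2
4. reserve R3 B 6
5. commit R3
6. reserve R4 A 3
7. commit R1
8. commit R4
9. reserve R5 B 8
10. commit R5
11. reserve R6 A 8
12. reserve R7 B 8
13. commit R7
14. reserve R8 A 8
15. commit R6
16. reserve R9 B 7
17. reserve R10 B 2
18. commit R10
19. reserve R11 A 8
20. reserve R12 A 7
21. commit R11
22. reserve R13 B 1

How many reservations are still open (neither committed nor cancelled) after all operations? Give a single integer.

Answer: 4

Derivation:
Step 1: reserve R1 C 8 -> on_hand[A=54 B=33 C=28] avail[A=54 B=33 C=20] open={R1}
Step 2: reserve R2 A 7 -> on_hand[A=54 B=33 C=28] avail[A=47 B=33 C=20] open={R1,R2}
Step 3: commit R2 -> on_hand[A=47 B=33 C=28] avail[A=47 B=33 C=20] open={R1}
Step 4: reserve R3 B 6 -> on_hand[A=47 B=33 C=28] avail[A=47 B=27 C=20] open={R1,R3}
Step 5: commit R3 -> on_hand[A=47 B=27 C=28] avail[A=47 B=27 C=20] open={R1}
Step 6: reserve R4 A 3 -> on_hand[A=47 B=27 C=28] avail[A=44 B=27 C=20] open={R1,R4}
Step 7: commit R1 -> on_hand[A=47 B=27 C=20] avail[A=44 B=27 C=20] open={R4}
Step 8: commit R4 -> on_hand[A=44 B=27 C=20] avail[A=44 B=27 C=20] open={}
Step 9: reserve R5 B 8 -> on_hand[A=44 B=27 C=20] avail[A=44 B=19 C=20] open={R5}
Step 10: commit R5 -> on_hand[A=44 B=19 C=20] avail[A=44 B=19 C=20] open={}
Step 11: reserve R6 A 8 -> on_hand[A=44 B=19 C=20] avail[A=36 B=19 C=20] open={R6}
Step 12: reserve R7 B 8 -> on_hand[A=44 B=19 C=20] avail[A=36 B=11 C=20] open={R6,R7}
Step 13: commit R7 -> on_hand[A=44 B=11 C=20] avail[A=36 B=11 C=20] open={R6}
Step 14: reserve R8 A 8 -> on_hand[A=44 B=11 C=20] avail[A=28 B=11 C=20] open={R6,R8}
Step 15: commit R6 -> on_hand[A=36 B=11 C=20] avail[A=28 B=11 C=20] open={R8}
Step 16: reserve R9 B 7 -> on_hand[A=36 B=11 C=20] avail[A=28 B=4 C=20] open={R8,R9}
Step 17: reserve R10 B 2 -> on_hand[A=36 B=11 C=20] avail[A=28 B=2 C=20] open={R10,R8,R9}
Step 18: commit R10 -> on_hand[A=36 B=9 C=20] avail[A=28 B=2 C=20] open={R8,R9}
Step 19: reserve R11 A 8 -> on_hand[A=36 B=9 C=20] avail[A=20 B=2 C=20] open={R11,R8,R9}
Step 20: reserve R12 A 7 -> on_hand[A=36 B=9 C=20] avail[A=13 B=2 C=20] open={R11,R12,R8,R9}
Step 21: commit R11 -> on_hand[A=28 B=9 C=20] avail[A=13 B=2 C=20] open={R12,R8,R9}
Step 22: reserve R13 B 1 -> on_hand[A=28 B=9 C=20] avail[A=13 B=1 C=20] open={R12,R13,R8,R9}
Open reservations: ['R12', 'R13', 'R8', 'R9'] -> 4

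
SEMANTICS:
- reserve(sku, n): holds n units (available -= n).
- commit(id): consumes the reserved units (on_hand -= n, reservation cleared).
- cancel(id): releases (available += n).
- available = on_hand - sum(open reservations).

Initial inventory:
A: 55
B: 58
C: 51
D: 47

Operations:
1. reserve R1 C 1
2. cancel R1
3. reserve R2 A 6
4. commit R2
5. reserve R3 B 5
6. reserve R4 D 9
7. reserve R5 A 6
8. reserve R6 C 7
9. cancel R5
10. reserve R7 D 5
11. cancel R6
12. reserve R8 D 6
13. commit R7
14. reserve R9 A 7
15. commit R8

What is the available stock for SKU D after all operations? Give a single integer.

Step 1: reserve R1 C 1 -> on_hand[A=55 B=58 C=51 D=47] avail[A=55 B=58 C=50 D=47] open={R1}
Step 2: cancel R1 -> on_hand[A=55 B=58 C=51 D=47] avail[A=55 B=58 C=51 D=47] open={}
Step 3: reserve R2 A 6 -> on_hand[A=55 B=58 C=51 D=47] avail[A=49 B=58 C=51 D=47] open={R2}
Step 4: commit R2 -> on_hand[A=49 B=58 C=51 D=47] avail[A=49 B=58 C=51 D=47] open={}
Step 5: reserve R3 B 5 -> on_hand[A=49 B=58 C=51 D=47] avail[A=49 B=53 C=51 D=47] open={R3}
Step 6: reserve R4 D 9 -> on_hand[A=49 B=58 C=51 D=47] avail[A=49 B=53 C=51 D=38] open={R3,R4}
Step 7: reserve R5 A 6 -> on_hand[A=49 B=58 C=51 D=47] avail[A=43 B=53 C=51 D=38] open={R3,R4,R5}
Step 8: reserve R6 C 7 -> on_hand[A=49 B=58 C=51 D=47] avail[A=43 B=53 C=44 D=38] open={R3,R4,R5,R6}
Step 9: cancel R5 -> on_hand[A=49 B=58 C=51 D=47] avail[A=49 B=53 C=44 D=38] open={R3,R4,R6}
Step 10: reserve R7 D 5 -> on_hand[A=49 B=58 C=51 D=47] avail[A=49 B=53 C=44 D=33] open={R3,R4,R6,R7}
Step 11: cancel R6 -> on_hand[A=49 B=58 C=51 D=47] avail[A=49 B=53 C=51 D=33] open={R3,R4,R7}
Step 12: reserve R8 D 6 -> on_hand[A=49 B=58 C=51 D=47] avail[A=49 B=53 C=51 D=27] open={R3,R4,R7,R8}
Step 13: commit R7 -> on_hand[A=49 B=58 C=51 D=42] avail[A=49 B=53 C=51 D=27] open={R3,R4,R8}
Step 14: reserve R9 A 7 -> on_hand[A=49 B=58 C=51 D=42] avail[A=42 B=53 C=51 D=27] open={R3,R4,R8,R9}
Step 15: commit R8 -> on_hand[A=49 B=58 C=51 D=36] avail[A=42 B=53 C=51 D=27] open={R3,R4,R9}
Final available[D] = 27

Answer: 27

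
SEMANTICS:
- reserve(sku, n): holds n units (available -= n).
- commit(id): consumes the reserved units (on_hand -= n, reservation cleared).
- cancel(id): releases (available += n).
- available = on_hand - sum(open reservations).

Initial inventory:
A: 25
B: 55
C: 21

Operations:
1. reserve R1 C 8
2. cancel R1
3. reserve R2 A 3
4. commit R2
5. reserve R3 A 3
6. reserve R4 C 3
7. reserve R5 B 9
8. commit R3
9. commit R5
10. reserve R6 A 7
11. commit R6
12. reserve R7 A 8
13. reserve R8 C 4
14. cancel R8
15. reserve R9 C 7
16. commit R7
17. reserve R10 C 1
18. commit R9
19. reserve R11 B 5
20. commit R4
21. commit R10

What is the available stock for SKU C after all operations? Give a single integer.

Answer: 10

Derivation:
Step 1: reserve R1 C 8 -> on_hand[A=25 B=55 C=21] avail[A=25 B=55 C=13] open={R1}
Step 2: cancel R1 -> on_hand[A=25 B=55 C=21] avail[A=25 B=55 C=21] open={}
Step 3: reserve R2 A 3 -> on_hand[A=25 B=55 C=21] avail[A=22 B=55 C=21] open={R2}
Step 4: commit R2 -> on_hand[A=22 B=55 C=21] avail[A=22 B=55 C=21] open={}
Step 5: reserve R3 A 3 -> on_hand[A=22 B=55 C=21] avail[A=19 B=55 C=21] open={R3}
Step 6: reserve R4 C 3 -> on_hand[A=22 B=55 C=21] avail[A=19 B=55 C=18] open={R3,R4}
Step 7: reserve R5 B 9 -> on_hand[A=22 B=55 C=21] avail[A=19 B=46 C=18] open={R3,R4,R5}
Step 8: commit R3 -> on_hand[A=19 B=55 C=21] avail[A=19 B=46 C=18] open={R4,R5}
Step 9: commit R5 -> on_hand[A=19 B=46 C=21] avail[A=19 B=46 C=18] open={R4}
Step 10: reserve R6 A 7 -> on_hand[A=19 B=46 C=21] avail[A=12 B=46 C=18] open={R4,R6}
Step 11: commit R6 -> on_hand[A=12 B=46 C=21] avail[A=12 B=46 C=18] open={R4}
Step 12: reserve R7 A 8 -> on_hand[A=12 B=46 C=21] avail[A=4 B=46 C=18] open={R4,R7}
Step 13: reserve R8 C 4 -> on_hand[A=12 B=46 C=21] avail[A=4 B=46 C=14] open={R4,R7,R8}
Step 14: cancel R8 -> on_hand[A=12 B=46 C=21] avail[A=4 B=46 C=18] open={R4,R7}
Step 15: reserve R9 C 7 -> on_hand[A=12 B=46 C=21] avail[A=4 B=46 C=11] open={R4,R7,R9}
Step 16: commit R7 -> on_hand[A=4 B=46 C=21] avail[A=4 B=46 C=11] open={R4,R9}
Step 17: reserve R10 C 1 -> on_hand[A=4 B=46 C=21] avail[A=4 B=46 C=10] open={R10,R4,R9}
Step 18: commit R9 -> on_hand[A=4 B=46 C=14] avail[A=4 B=46 C=10] open={R10,R4}
Step 19: reserve R11 B 5 -> on_hand[A=4 B=46 C=14] avail[A=4 B=41 C=10] open={R10,R11,R4}
Step 20: commit R4 -> on_hand[A=4 B=46 C=11] avail[A=4 B=41 C=10] open={R10,R11}
Step 21: commit R10 -> on_hand[A=4 B=46 C=10] avail[A=4 B=41 C=10] open={R11}
Final available[C] = 10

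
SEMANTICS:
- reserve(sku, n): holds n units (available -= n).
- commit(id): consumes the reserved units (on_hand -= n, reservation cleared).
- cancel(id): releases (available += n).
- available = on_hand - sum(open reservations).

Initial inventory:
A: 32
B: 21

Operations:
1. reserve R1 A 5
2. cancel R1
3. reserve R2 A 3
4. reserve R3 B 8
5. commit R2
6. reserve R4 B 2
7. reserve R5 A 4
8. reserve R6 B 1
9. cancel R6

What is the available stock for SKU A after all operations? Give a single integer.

Step 1: reserve R1 A 5 -> on_hand[A=32 B=21] avail[A=27 B=21] open={R1}
Step 2: cancel R1 -> on_hand[A=32 B=21] avail[A=32 B=21] open={}
Step 3: reserve R2 A 3 -> on_hand[A=32 B=21] avail[A=29 B=21] open={R2}
Step 4: reserve R3 B 8 -> on_hand[A=32 B=21] avail[A=29 B=13] open={R2,R3}
Step 5: commit R2 -> on_hand[A=29 B=21] avail[A=29 B=13] open={R3}
Step 6: reserve R4 B 2 -> on_hand[A=29 B=21] avail[A=29 B=11] open={R3,R4}
Step 7: reserve R5 A 4 -> on_hand[A=29 B=21] avail[A=25 B=11] open={R3,R4,R5}
Step 8: reserve R6 B 1 -> on_hand[A=29 B=21] avail[A=25 B=10] open={R3,R4,R5,R6}
Step 9: cancel R6 -> on_hand[A=29 B=21] avail[A=25 B=11] open={R3,R4,R5}
Final available[A] = 25

Answer: 25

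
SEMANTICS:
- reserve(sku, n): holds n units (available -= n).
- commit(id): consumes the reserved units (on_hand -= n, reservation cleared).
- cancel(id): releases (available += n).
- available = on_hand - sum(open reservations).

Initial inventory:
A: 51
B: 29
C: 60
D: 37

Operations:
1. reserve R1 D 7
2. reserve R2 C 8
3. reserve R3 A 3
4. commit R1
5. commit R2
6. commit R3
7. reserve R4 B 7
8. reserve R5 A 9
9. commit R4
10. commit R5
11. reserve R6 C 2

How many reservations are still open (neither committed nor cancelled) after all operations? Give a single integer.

Answer: 1

Derivation:
Step 1: reserve R1 D 7 -> on_hand[A=51 B=29 C=60 D=37] avail[A=51 B=29 C=60 D=30] open={R1}
Step 2: reserve R2 C 8 -> on_hand[A=51 B=29 C=60 D=37] avail[A=51 B=29 C=52 D=30] open={R1,R2}
Step 3: reserve R3 A 3 -> on_hand[A=51 B=29 C=60 D=37] avail[A=48 B=29 C=52 D=30] open={R1,R2,R3}
Step 4: commit R1 -> on_hand[A=51 B=29 C=60 D=30] avail[A=48 B=29 C=52 D=30] open={R2,R3}
Step 5: commit R2 -> on_hand[A=51 B=29 C=52 D=30] avail[A=48 B=29 C=52 D=30] open={R3}
Step 6: commit R3 -> on_hand[A=48 B=29 C=52 D=30] avail[A=48 B=29 C=52 D=30] open={}
Step 7: reserve R4 B 7 -> on_hand[A=48 B=29 C=52 D=30] avail[A=48 B=22 C=52 D=30] open={R4}
Step 8: reserve R5 A 9 -> on_hand[A=48 B=29 C=52 D=30] avail[A=39 B=22 C=52 D=30] open={R4,R5}
Step 9: commit R4 -> on_hand[A=48 B=22 C=52 D=30] avail[A=39 B=22 C=52 D=30] open={R5}
Step 10: commit R5 -> on_hand[A=39 B=22 C=52 D=30] avail[A=39 B=22 C=52 D=30] open={}
Step 11: reserve R6 C 2 -> on_hand[A=39 B=22 C=52 D=30] avail[A=39 B=22 C=50 D=30] open={R6}
Open reservations: ['R6'] -> 1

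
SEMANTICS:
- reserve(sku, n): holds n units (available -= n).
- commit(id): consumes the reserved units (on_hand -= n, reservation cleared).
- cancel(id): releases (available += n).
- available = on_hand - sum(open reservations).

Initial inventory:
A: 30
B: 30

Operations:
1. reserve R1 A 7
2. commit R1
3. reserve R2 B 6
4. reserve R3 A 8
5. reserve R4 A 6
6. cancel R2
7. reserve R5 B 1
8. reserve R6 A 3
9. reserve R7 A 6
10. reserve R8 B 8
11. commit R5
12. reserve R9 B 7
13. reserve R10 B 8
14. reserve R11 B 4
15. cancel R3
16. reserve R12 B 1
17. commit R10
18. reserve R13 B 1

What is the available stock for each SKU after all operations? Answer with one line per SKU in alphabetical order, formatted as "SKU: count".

Answer: A: 8
B: 0

Derivation:
Step 1: reserve R1 A 7 -> on_hand[A=30 B=30] avail[A=23 B=30] open={R1}
Step 2: commit R1 -> on_hand[A=23 B=30] avail[A=23 B=30] open={}
Step 3: reserve R2 B 6 -> on_hand[A=23 B=30] avail[A=23 B=24] open={R2}
Step 4: reserve R3 A 8 -> on_hand[A=23 B=30] avail[A=15 B=24] open={R2,R3}
Step 5: reserve R4 A 6 -> on_hand[A=23 B=30] avail[A=9 B=24] open={R2,R3,R4}
Step 6: cancel R2 -> on_hand[A=23 B=30] avail[A=9 B=30] open={R3,R4}
Step 7: reserve R5 B 1 -> on_hand[A=23 B=30] avail[A=9 B=29] open={R3,R4,R5}
Step 8: reserve R6 A 3 -> on_hand[A=23 B=30] avail[A=6 B=29] open={R3,R4,R5,R6}
Step 9: reserve R7 A 6 -> on_hand[A=23 B=30] avail[A=0 B=29] open={R3,R4,R5,R6,R7}
Step 10: reserve R8 B 8 -> on_hand[A=23 B=30] avail[A=0 B=21] open={R3,R4,R5,R6,R7,R8}
Step 11: commit R5 -> on_hand[A=23 B=29] avail[A=0 B=21] open={R3,R4,R6,R7,R8}
Step 12: reserve R9 B 7 -> on_hand[A=23 B=29] avail[A=0 B=14] open={R3,R4,R6,R7,R8,R9}
Step 13: reserve R10 B 8 -> on_hand[A=23 B=29] avail[A=0 B=6] open={R10,R3,R4,R6,R7,R8,R9}
Step 14: reserve R11 B 4 -> on_hand[A=23 B=29] avail[A=0 B=2] open={R10,R11,R3,R4,R6,R7,R8,R9}
Step 15: cancel R3 -> on_hand[A=23 B=29] avail[A=8 B=2] open={R10,R11,R4,R6,R7,R8,R9}
Step 16: reserve R12 B 1 -> on_hand[A=23 B=29] avail[A=8 B=1] open={R10,R11,R12,R4,R6,R7,R8,R9}
Step 17: commit R10 -> on_hand[A=23 B=21] avail[A=8 B=1] open={R11,R12,R4,R6,R7,R8,R9}
Step 18: reserve R13 B 1 -> on_hand[A=23 B=21] avail[A=8 B=0] open={R11,R12,R13,R4,R6,R7,R8,R9}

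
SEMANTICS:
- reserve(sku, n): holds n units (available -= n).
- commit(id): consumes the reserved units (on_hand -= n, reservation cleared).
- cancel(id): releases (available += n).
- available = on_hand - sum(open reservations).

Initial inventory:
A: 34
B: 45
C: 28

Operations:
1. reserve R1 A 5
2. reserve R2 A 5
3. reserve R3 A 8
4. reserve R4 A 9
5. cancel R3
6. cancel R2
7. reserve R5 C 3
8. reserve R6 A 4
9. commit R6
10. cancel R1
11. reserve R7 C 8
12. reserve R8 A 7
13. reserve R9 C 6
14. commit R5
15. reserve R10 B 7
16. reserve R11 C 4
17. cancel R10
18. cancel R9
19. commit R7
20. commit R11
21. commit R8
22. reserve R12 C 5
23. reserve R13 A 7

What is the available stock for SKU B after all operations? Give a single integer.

Answer: 45

Derivation:
Step 1: reserve R1 A 5 -> on_hand[A=34 B=45 C=28] avail[A=29 B=45 C=28] open={R1}
Step 2: reserve R2 A 5 -> on_hand[A=34 B=45 C=28] avail[A=24 B=45 C=28] open={R1,R2}
Step 3: reserve R3 A 8 -> on_hand[A=34 B=45 C=28] avail[A=16 B=45 C=28] open={R1,R2,R3}
Step 4: reserve R4 A 9 -> on_hand[A=34 B=45 C=28] avail[A=7 B=45 C=28] open={R1,R2,R3,R4}
Step 5: cancel R3 -> on_hand[A=34 B=45 C=28] avail[A=15 B=45 C=28] open={R1,R2,R4}
Step 6: cancel R2 -> on_hand[A=34 B=45 C=28] avail[A=20 B=45 C=28] open={R1,R4}
Step 7: reserve R5 C 3 -> on_hand[A=34 B=45 C=28] avail[A=20 B=45 C=25] open={R1,R4,R5}
Step 8: reserve R6 A 4 -> on_hand[A=34 B=45 C=28] avail[A=16 B=45 C=25] open={R1,R4,R5,R6}
Step 9: commit R6 -> on_hand[A=30 B=45 C=28] avail[A=16 B=45 C=25] open={R1,R4,R5}
Step 10: cancel R1 -> on_hand[A=30 B=45 C=28] avail[A=21 B=45 C=25] open={R4,R5}
Step 11: reserve R7 C 8 -> on_hand[A=30 B=45 C=28] avail[A=21 B=45 C=17] open={R4,R5,R7}
Step 12: reserve R8 A 7 -> on_hand[A=30 B=45 C=28] avail[A=14 B=45 C=17] open={R4,R5,R7,R8}
Step 13: reserve R9 C 6 -> on_hand[A=30 B=45 C=28] avail[A=14 B=45 C=11] open={R4,R5,R7,R8,R9}
Step 14: commit R5 -> on_hand[A=30 B=45 C=25] avail[A=14 B=45 C=11] open={R4,R7,R8,R9}
Step 15: reserve R10 B 7 -> on_hand[A=30 B=45 C=25] avail[A=14 B=38 C=11] open={R10,R4,R7,R8,R9}
Step 16: reserve R11 C 4 -> on_hand[A=30 B=45 C=25] avail[A=14 B=38 C=7] open={R10,R11,R4,R7,R8,R9}
Step 17: cancel R10 -> on_hand[A=30 B=45 C=25] avail[A=14 B=45 C=7] open={R11,R4,R7,R8,R9}
Step 18: cancel R9 -> on_hand[A=30 B=45 C=25] avail[A=14 B=45 C=13] open={R11,R4,R7,R8}
Step 19: commit R7 -> on_hand[A=30 B=45 C=17] avail[A=14 B=45 C=13] open={R11,R4,R8}
Step 20: commit R11 -> on_hand[A=30 B=45 C=13] avail[A=14 B=45 C=13] open={R4,R8}
Step 21: commit R8 -> on_hand[A=23 B=45 C=13] avail[A=14 B=45 C=13] open={R4}
Step 22: reserve R12 C 5 -> on_hand[A=23 B=45 C=13] avail[A=14 B=45 C=8] open={R12,R4}
Step 23: reserve R13 A 7 -> on_hand[A=23 B=45 C=13] avail[A=7 B=45 C=8] open={R12,R13,R4}
Final available[B] = 45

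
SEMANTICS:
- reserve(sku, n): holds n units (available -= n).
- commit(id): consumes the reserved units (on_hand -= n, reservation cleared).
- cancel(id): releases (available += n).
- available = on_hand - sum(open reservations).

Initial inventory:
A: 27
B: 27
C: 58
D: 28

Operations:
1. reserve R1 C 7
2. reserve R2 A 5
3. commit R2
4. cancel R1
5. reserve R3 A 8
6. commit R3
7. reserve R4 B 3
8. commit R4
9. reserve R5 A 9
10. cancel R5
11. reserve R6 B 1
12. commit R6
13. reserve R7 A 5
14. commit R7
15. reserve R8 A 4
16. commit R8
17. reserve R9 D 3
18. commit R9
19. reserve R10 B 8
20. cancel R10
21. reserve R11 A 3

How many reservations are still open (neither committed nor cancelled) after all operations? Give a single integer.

Answer: 1

Derivation:
Step 1: reserve R1 C 7 -> on_hand[A=27 B=27 C=58 D=28] avail[A=27 B=27 C=51 D=28] open={R1}
Step 2: reserve R2 A 5 -> on_hand[A=27 B=27 C=58 D=28] avail[A=22 B=27 C=51 D=28] open={R1,R2}
Step 3: commit R2 -> on_hand[A=22 B=27 C=58 D=28] avail[A=22 B=27 C=51 D=28] open={R1}
Step 4: cancel R1 -> on_hand[A=22 B=27 C=58 D=28] avail[A=22 B=27 C=58 D=28] open={}
Step 5: reserve R3 A 8 -> on_hand[A=22 B=27 C=58 D=28] avail[A=14 B=27 C=58 D=28] open={R3}
Step 6: commit R3 -> on_hand[A=14 B=27 C=58 D=28] avail[A=14 B=27 C=58 D=28] open={}
Step 7: reserve R4 B 3 -> on_hand[A=14 B=27 C=58 D=28] avail[A=14 B=24 C=58 D=28] open={R4}
Step 8: commit R4 -> on_hand[A=14 B=24 C=58 D=28] avail[A=14 B=24 C=58 D=28] open={}
Step 9: reserve R5 A 9 -> on_hand[A=14 B=24 C=58 D=28] avail[A=5 B=24 C=58 D=28] open={R5}
Step 10: cancel R5 -> on_hand[A=14 B=24 C=58 D=28] avail[A=14 B=24 C=58 D=28] open={}
Step 11: reserve R6 B 1 -> on_hand[A=14 B=24 C=58 D=28] avail[A=14 B=23 C=58 D=28] open={R6}
Step 12: commit R6 -> on_hand[A=14 B=23 C=58 D=28] avail[A=14 B=23 C=58 D=28] open={}
Step 13: reserve R7 A 5 -> on_hand[A=14 B=23 C=58 D=28] avail[A=9 B=23 C=58 D=28] open={R7}
Step 14: commit R7 -> on_hand[A=9 B=23 C=58 D=28] avail[A=9 B=23 C=58 D=28] open={}
Step 15: reserve R8 A 4 -> on_hand[A=9 B=23 C=58 D=28] avail[A=5 B=23 C=58 D=28] open={R8}
Step 16: commit R8 -> on_hand[A=5 B=23 C=58 D=28] avail[A=5 B=23 C=58 D=28] open={}
Step 17: reserve R9 D 3 -> on_hand[A=5 B=23 C=58 D=28] avail[A=5 B=23 C=58 D=25] open={R9}
Step 18: commit R9 -> on_hand[A=5 B=23 C=58 D=25] avail[A=5 B=23 C=58 D=25] open={}
Step 19: reserve R10 B 8 -> on_hand[A=5 B=23 C=58 D=25] avail[A=5 B=15 C=58 D=25] open={R10}
Step 20: cancel R10 -> on_hand[A=5 B=23 C=58 D=25] avail[A=5 B=23 C=58 D=25] open={}
Step 21: reserve R11 A 3 -> on_hand[A=5 B=23 C=58 D=25] avail[A=2 B=23 C=58 D=25] open={R11}
Open reservations: ['R11'] -> 1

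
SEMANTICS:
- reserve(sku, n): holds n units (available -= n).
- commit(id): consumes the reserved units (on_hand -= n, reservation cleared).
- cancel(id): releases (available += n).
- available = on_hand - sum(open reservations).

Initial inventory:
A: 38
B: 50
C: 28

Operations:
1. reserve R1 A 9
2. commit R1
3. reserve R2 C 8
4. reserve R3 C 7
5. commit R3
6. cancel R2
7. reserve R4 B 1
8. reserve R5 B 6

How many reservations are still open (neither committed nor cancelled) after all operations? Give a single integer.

Answer: 2

Derivation:
Step 1: reserve R1 A 9 -> on_hand[A=38 B=50 C=28] avail[A=29 B=50 C=28] open={R1}
Step 2: commit R1 -> on_hand[A=29 B=50 C=28] avail[A=29 B=50 C=28] open={}
Step 3: reserve R2 C 8 -> on_hand[A=29 B=50 C=28] avail[A=29 B=50 C=20] open={R2}
Step 4: reserve R3 C 7 -> on_hand[A=29 B=50 C=28] avail[A=29 B=50 C=13] open={R2,R3}
Step 5: commit R3 -> on_hand[A=29 B=50 C=21] avail[A=29 B=50 C=13] open={R2}
Step 6: cancel R2 -> on_hand[A=29 B=50 C=21] avail[A=29 B=50 C=21] open={}
Step 7: reserve R4 B 1 -> on_hand[A=29 B=50 C=21] avail[A=29 B=49 C=21] open={R4}
Step 8: reserve R5 B 6 -> on_hand[A=29 B=50 C=21] avail[A=29 B=43 C=21] open={R4,R5}
Open reservations: ['R4', 'R5'] -> 2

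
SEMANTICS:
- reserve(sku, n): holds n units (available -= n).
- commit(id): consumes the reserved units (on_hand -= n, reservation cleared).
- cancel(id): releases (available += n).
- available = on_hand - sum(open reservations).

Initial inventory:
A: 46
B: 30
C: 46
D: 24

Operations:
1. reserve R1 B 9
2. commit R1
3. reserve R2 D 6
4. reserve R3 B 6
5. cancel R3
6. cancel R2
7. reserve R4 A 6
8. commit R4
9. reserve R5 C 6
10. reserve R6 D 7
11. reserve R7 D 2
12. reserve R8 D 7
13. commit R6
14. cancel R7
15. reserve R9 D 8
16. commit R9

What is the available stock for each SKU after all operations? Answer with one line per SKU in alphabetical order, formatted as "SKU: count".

Answer: A: 40
B: 21
C: 40
D: 2

Derivation:
Step 1: reserve R1 B 9 -> on_hand[A=46 B=30 C=46 D=24] avail[A=46 B=21 C=46 D=24] open={R1}
Step 2: commit R1 -> on_hand[A=46 B=21 C=46 D=24] avail[A=46 B=21 C=46 D=24] open={}
Step 3: reserve R2 D 6 -> on_hand[A=46 B=21 C=46 D=24] avail[A=46 B=21 C=46 D=18] open={R2}
Step 4: reserve R3 B 6 -> on_hand[A=46 B=21 C=46 D=24] avail[A=46 B=15 C=46 D=18] open={R2,R3}
Step 5: cancel R3 -> on_hand[A=46 B=21 C=46 D=24] avail[A=46 B=21 C=46 D=18] open={R2}
Step 6: cancel R2 -> on_hand[A=46 B=21 C=46 D=24] avail[A=46 B=21 C=46 D=24] open={}
Step 7: reserve R4 A 6 -> on_hand[A=46 B=21 C=46 D=24] avail[A=40 B=21 C=46 D=24] open={R4}
Step 8: commit R4 -> on_hand[A=40 B=21 C=46 D=24] avail[A=40 B=21 C=46 D=24] open={}
Step 9: reserve R5 C 6 -> on_hand[A=40 B=21 C=46 D=24] avail[A=40 B=21 C=40 D=24] open={R5}
Step 10: reserve R6 D 7 -> on_hand[A=40 B=21 C=46 D=24] avail[A=40 B=21 C=40 D=17] open={R5,R6}
Step 11: reserve R7 D 2 -> on_hand[A=40 B=21 C=46 D=24] avail[A=40 B=21 C=40 D=15] open={R5,R6,R7}
Step 12: reserve R8 D 7 -> on_hand[A=40 B=21 C=46 D=24] avail[A=40 B=21 C=40 D=8] open={R5,R6,R7,R8}
Step 13: commit R6 -> on_hand[A=40 B=21 C=46 D=17] avail[A=40 B=21 C=40 D=8] open={R5,R7,R8}
Step 14: cancel R7 -> on_hand[A=40 B=21 C=46 D=17] avail[A=40 B=21 C=40 D=10] open={R5,R8}
Step 15: reserve R9 D 8 -> on_hand[A=40 B=21 C=46 D=17] avail[A=40 B=21 C=40 D=2] open={R5,R8,R9}
Step 16: commit R9 -> on_hand[A=40 B=21 C=46 D=9] avail[A=40 B=21 C=40 D=2] open={R5,R8}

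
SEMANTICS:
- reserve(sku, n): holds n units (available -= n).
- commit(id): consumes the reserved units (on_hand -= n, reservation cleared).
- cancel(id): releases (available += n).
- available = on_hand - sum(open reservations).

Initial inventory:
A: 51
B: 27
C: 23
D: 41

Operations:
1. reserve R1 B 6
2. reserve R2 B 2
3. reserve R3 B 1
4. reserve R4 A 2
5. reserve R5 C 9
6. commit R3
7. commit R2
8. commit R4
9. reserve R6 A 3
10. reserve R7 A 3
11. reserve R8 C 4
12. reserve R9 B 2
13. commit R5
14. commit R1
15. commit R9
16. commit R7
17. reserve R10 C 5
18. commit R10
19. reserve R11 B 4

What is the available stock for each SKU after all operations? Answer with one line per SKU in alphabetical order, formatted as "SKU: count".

Answer: A: 43
B: 12
C: 5
D: 41

Derivation:
Step 1: reserve R1 B 6 -> on_hand[A=51 B=27 C=23 D=41] avail[A=51 B=21 C=23 D=41] open={R1}
Step 2: reserve R2 B 2 -> on_hand[A=51 B=27 C=23 D=41] avail[A=51 B=19 C=23 D=41] open={R1,R2}
Step 3: reserve R3 B 1 -> on_hand[A=51 B=27 C=23 D=41] avail[A=51 B=18 C=23 D=41] open={R1,R2,R3}
Step 4: reserve R4 A 2 -> on_hand[A=51 B=27 C=23 D=41] avail[A=49 B=18 C=23 D=41] open={R1,R2,R3,R4}
Step 5: reserve R5 C 9 -> on_hand[A=51 B=27 C=23 D=41] avail[A=49 B=18 C=14 D=41] open={R1,R2,R3,R4,R5}
Step 6: commit R3 -> on_hand[A=51 B=26 C=23 D=41] avail[A=49 B=18 C=14 D=41] open={R1,R2,R4,R5}
Step 7: commit R2 -> on_hand[A=51 B=24 C=23 D=41] avail[A=49 B=18 C=14 D=41] open={R1,R4,R5}
Step 8: commit R4 -> on_hand[A=49 B=24 C=23 D=41] avail[A=49 B=18 C=14 D=41] open={R1,R5}
Step 9: reserve R6 A 3 -> on_hand[A=49 B=24 C=23 D=41] avail[A=46 B=18 C=14 D=41] open={R1,R5,R6}
Step 10: reserve R7 A 3 -> on_hand[A=49 B=24 C=23 D=41] avail[A=43 B=18 C=14 D=41] open={R1,R5,R6,R7}
Step 11: reserve R8 C 4 -> on_hand[A=49 B=24 C=23 D=41] avail[A=43 B=18 C=10 D=41] open={R1,R5,R6,R7,R8}
Step 12: reserve R9 B 2 -> on_hand[A=49 B=24 C=23 D=41] avail[A=43 B=16 C=10 D=41] open={R1,R5,R6,R7,R8,R9}
Step 13: commit R5 -> on_hand[A=49 B=24 C=14 D=41] avail[A=43 B=16 C=10 D=41] open={R1,R6,R7,R8,R9}
Step 14: commit R1 -> on_hand[A=49 B=18 C=14 D=41] avail[A=43 B=16 C=10 D=41] open={R6,R7,R8,R9}
Step 15: commit R9 -> on_hand[A=49 B=16 C=14 D=41] avail[A=43 B=16 C=10 D=41] open={R6,R7,R8}
Step 16: commit R7 -> on_hand[A=46 B=16 C=14 D=41] avail[A=43 B=16 C=10 D=41] open={R6,R8}
Step 17: reserve R10 C 5 -> on_hand[A=46 B=16 C=14 D=41] avail[A=43 B=16 C=5 D=41] open={R10,R6,R8}
Step 18: commit R10 -> on_hand[A=46 B=16 C=9 D=41] avail[A=43 B=16 C=5 D=41] open={R6,R8}
Step 19: reserve R11 B 4 -> on_hand[A=46 B=16 C=9 D=41] avail[A=43 B=12 C=5 D=41] open={R11,R6,R8}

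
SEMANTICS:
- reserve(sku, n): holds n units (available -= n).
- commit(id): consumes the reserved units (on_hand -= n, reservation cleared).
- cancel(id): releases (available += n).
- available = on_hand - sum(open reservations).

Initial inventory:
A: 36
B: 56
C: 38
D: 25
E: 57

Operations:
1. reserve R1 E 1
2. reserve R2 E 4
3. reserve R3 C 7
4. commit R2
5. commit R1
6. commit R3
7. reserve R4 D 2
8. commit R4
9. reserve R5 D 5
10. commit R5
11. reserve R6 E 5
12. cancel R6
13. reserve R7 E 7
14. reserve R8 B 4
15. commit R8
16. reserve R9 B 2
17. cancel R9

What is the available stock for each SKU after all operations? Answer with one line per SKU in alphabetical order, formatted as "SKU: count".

Answer: A: 36
B: 52
C: 31
D: 18
E: 45

Derivation:
Step 1: reserve R1 E 1 -> on_hand[A=36 B=56 C=38 D=25 E=57] avail[A=36 B=56 C=38 D=25 E=56] open={R1}
Step 2: reserve R2 E 4 -> on_hand[A=36 B=56 C=38 D=25 E=57] avail[A=36 B=56 C=38 D=25 E=52] open={R1,R2}
Step 3: reserve R3 C 7 -> on_hand[A=36 B=56 C=38 D=25 E=57] avail[A=36 B=56 C=31 D=25 E=52] open={R1,R2,R3}
Step 4: commit R2 -> on_hand[A=36 B=56 C=38 D=25 E=53] avail[A=36 B=56 C=31 D=25 E=52] open={R1,R3}
Step 5: commit R1 -> on_hand[A=36 B=56 C=38 D=25 E=52] avail[A=36 B=56 C=31 D=25 E=52] open={R3}
Step 6: commit R3 -> on_hand[A=36 B=56 C=31 D=25 E=52] avail[A=36 B=56 C=31 D=25 E=52] open={}
Step 7: reserve R4 D 2 -> on_hand[A=36 B=56 C=31 D=25 E=52] avail[A=36 B=56 C=31 D=23 E=52] open={R4}
Step 8: commit R4 -> on_hand[A=36 B=56 C=31 D=23 E=52] avail[A=36 B=56 C=31 D=23 E=52] open={}
Step 9: reserve R5 D 5 -> on_hand[A=36 B=56 C=31 D=23 E=52] avail[A=36 B=56 C=31 D=18 E=52] open={R5}
Step 10: commit R5 -> on_hand[A=36 B=56 C=31 D=18 E=52] avail[A=36 B=56 C=31 D=18 E=52] open={}
Step 11: reserve R6 E 5 -> on_hand[A=36 B=56 C=31 D=18 E=52] avail[A=36 B=56 C=31 D=18 E=47] open={R6}
Step 12: cancel R6 -> on_hand[A=36 B=56 C=31 D=18 E=52] avail[A=36 B=56 C=31 D=18 E=52] open={}
Step 13: reserve R7 E 7 -> on_hand[A=36 B=56 C=31 D=18 E=52] avail[A=36 B=56 C=31 D=18 E=45] open={R7}
Step 14: reserve R8 B 4 -> on_hand[A=36 B=56 C=31 D=18 E=52] avail[A=36 B=52 C=31 D=18 E=45] open={R7,R8}
Step 15: commit R8 -> on_hand[A=36 B=52 C=31 D=18 E=52] avail[A=36 B=52 C=31 D=18 E=45] open={R7}
Step 16: reserve R9 B 2 -> on_hand[A=36 B=52 C=31 D=18 E=52] avail[A=36 B=50 C=31 D=18 E=45] open={R7,R9}
Step 17: cancel R9 -> on_hand[A=36 B=52 C=31 D=18 E=52] avail[A=36 B=52 C=31 D=18 E=45] open={R7}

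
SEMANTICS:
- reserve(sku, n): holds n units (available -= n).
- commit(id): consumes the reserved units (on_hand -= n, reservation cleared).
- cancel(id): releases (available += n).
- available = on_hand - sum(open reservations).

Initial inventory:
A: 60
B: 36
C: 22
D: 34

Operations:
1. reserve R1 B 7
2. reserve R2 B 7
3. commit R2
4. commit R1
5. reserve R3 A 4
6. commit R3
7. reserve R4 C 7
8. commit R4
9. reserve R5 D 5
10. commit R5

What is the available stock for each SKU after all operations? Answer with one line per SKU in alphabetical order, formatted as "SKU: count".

Answer: A: 56
B: 22
C: 15
D: 29

Derivation:
Step 1: reserve R1 B 7 -> on_hand[A=60 B=36 C=22 D=34] avail[A=60 B=29 C=22 D=34] open={R1}
Step 2: reserve R2 B 7 -> on_hand[A=60 B=36 C=22 D=34] avail[A=60 B=22 C=22 D=34] open={R1,R2}
Step 3: commit R2 -> on_hand[A=60 B=29 C=22 D=34] avail[A=60 B=22 C=22 D=34] open={R1}
Step 4: commit R1 -> on_hand[A=60 B=22 C=22 D=34] avail[A=60 B=22 C=22 D=34] open={}
Step 5: reserve R3 A 4 -> on_hand[A=60 B=22 C=22 D=34] avail[A=56 B=22 C=22 D=34] open={R3}
Step 6: commit R3 -> on_hand[A=56 B=22 C=22 D=34] avail[A=56 B=22 C=22 D=34] open={}
Step 7: reserve R4 C 7 -> on_hand[A=56 B=22 C=22 D=34] avail[A=56 B=22 C=15 D=34] open={R4}
Step 8: commit R4 -> on_hand[A=56 B=22 C=15 D=34] avail[A=56 B=22 C=15 D=34] open={}
Step 9: reserve R5 D 5 -> on_hand[A=56 B=22 C=15 D=34] avail[A=56 B=22 C=15 D=29] open={R5}
Step 10: commit R5 -> on_hand[A=56 B=22 C=15 D=29] avail[A=56 B=22 C=15 D=29] open={}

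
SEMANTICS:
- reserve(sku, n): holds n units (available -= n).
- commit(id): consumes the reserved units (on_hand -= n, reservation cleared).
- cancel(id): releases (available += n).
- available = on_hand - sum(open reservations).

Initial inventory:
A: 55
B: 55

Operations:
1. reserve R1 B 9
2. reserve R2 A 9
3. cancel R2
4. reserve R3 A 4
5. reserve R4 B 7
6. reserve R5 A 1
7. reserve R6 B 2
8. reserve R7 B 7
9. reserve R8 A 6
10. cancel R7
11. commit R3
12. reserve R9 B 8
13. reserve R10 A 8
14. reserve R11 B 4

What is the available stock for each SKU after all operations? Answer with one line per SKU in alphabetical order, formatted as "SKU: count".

Step 1: reserve R1 B 9 -> on_hand[A=55 B=55] avail[A=55 B=46] open={R1}
Step 2: reserve R2 A 9 -> on_hand[A=55 B=55] avail[A=46 B=46] open={R1,R2}
Step 3: cancel R2 -> on_hand[A=55 B=55] avail[A=55 B=46] open={R1}
Step 4: reserve R3 A 4 -> on_hand[A=55 B=55] avail[A=51 B=46] open={R1,R3}
Step 5: reserve R4 B 7 -> on_hand[A=55 B=55] avail[A=51 B=39] open={R1,R3,R4}
Step 6: reserve R5 A 1 -> on_hand[A=55 B=55] avail[A=50 B=39] open={R1,R3,R4,R5}
Step 7: reserve R6 B 2 -> on_hand[A=55 B=55] avail[A=50 B=37] open={R1,R3,R4,R5,R6}
Step 8: reserve R7 B 7 -> on_hand[A=55 B=55] avail[A=50 B=30] open={R1,R3,R4,R5,R6,R7}
Step 9: reserve R8 A 6 -> on_hand[A=55 B=55] avail[A=44 B=30] open={R1,R3,R4,R5,R6,R7,R8}
Step 10: cancel R7 -> on_hand[A=55 B=55] avail[A=44 B=37] open={R1,R3,R4,R5,R6,R8}
Step 11: commit R3 -> on_hand[A=51 B=55] avail[A=44 B=37] open={R1,R4,R5,R6,R8}
Step 12: reserve R9 B 8 -> on_hand[A=51 B=55] avail[A=44 B=29] open={R1,R4,R5,R6,R8,R9}
Step 13: reserve R10 A 8 -> on_hand[A=51 B=55] avail[A=36 B=29] open={R1,R10,R4,R5,R6,R8,R9}
Step 14: reserve R11 B 4 -> on_hand[A=51 B=55] avail[A=36 B=25] open={R1,R10,R11,R4,R5,R6,R8,R9}

Answer: A: 36
B: 25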